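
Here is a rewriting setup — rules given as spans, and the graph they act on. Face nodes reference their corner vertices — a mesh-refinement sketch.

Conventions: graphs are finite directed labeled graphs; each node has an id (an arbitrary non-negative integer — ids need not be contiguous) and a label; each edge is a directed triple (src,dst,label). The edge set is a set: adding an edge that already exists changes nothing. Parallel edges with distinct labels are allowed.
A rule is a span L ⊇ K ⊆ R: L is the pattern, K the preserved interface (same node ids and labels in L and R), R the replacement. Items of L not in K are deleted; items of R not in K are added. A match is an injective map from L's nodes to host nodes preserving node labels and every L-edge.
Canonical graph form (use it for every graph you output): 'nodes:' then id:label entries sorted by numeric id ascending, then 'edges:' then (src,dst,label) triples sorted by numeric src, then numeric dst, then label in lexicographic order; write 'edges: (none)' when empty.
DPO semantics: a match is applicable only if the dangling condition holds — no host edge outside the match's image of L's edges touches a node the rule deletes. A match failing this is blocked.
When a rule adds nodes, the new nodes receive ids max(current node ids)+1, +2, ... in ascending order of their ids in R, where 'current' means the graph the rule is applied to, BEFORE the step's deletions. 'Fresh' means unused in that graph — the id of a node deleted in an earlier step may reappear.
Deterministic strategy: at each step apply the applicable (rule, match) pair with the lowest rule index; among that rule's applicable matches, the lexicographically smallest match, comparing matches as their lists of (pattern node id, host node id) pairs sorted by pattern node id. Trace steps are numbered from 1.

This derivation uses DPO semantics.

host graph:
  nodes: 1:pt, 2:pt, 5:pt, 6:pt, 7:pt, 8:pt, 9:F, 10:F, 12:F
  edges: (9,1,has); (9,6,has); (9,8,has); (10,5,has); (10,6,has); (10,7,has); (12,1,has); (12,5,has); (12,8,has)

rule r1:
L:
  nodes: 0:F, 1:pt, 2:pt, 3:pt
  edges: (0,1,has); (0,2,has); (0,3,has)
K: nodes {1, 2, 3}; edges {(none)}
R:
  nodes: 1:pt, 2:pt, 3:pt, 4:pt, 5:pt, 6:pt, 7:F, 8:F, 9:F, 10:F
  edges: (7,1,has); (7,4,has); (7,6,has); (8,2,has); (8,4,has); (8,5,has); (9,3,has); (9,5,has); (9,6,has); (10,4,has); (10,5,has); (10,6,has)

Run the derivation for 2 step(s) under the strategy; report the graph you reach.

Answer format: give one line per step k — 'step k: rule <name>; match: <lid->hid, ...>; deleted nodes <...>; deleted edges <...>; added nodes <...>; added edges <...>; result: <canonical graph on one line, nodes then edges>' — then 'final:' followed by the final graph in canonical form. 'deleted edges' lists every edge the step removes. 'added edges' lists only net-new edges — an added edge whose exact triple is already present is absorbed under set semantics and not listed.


step 1: rule r1; match: 0->9, 1->1, 2->6, 3->8; deleted nodes 9; deleted edges (9,1,has); (9,6,has); (9,8,has); added nodes 13, 14, 15, 16, 17, 18, 19; added edges (16,1,has); (16,13,has); (16,15,has); (17,6,has); (17,13,has); (17,14,has); (18,8,has); (18,14,has); (18,15,has); (19,13,has); (19,14,has); (19,15,has); result: nodes: 1:pt, 2:pt, 5:pt, 6:pt, 7:pt, 8:pt, 10:F, 12:F, 13:pt, 14:pt, 15:pt, 16:F, 17:F, 18:F, 19:F edges: (10,5,has); (10,6,has); (10,7,has); (12,1,has); (12,5,has); (12,8,has); (16,1,has); (16,13,has); (16,15,has); (17,6,has); (17,13,has); (17,14,has); (18,8,has); (18,14,has); (18,15,has); (19,13,has); (19,14,has); (19,15,has)
step 2: rule r1; match: 0->10, 1->5, 2->6, 3->7; deleted nodes 10; deleted edges (10,5,has); (10,6,has); (10,7,has); added nodes 20, 21, 22, 23, 24, 25, 26; added edges (23,5,has); (23,20,has); (23,22,has); (24,6,has); (24,20,has); (24,21,has); (25,7,has); (25,21,has); (25,22,has); (26,20,has); (26,21,has); (26,22,has); result: nodes: 1:pt, 2:pt, 5:pt, 6:pt, 7:pt, 8:pt, 12:F, 13:pt, 14:pt, 15:pt, 16:F, 17:F, 18:F, 19:F, 20:pt, 21:pt, 22:pt, 23:F, 24:F, 25:F, 26:F edges: (12,1,has); (12,5,has); (12,8,has); (16,1,has); (16,13,has); (16,15,has); (17,6,has); (17,13,has); (17,14,has); (18,8,has); (18,14,has); (18,15,has); (19,13,has); (19,14,has); (19,15,has); (23,5,has); (23,20,has); (23,22,has); (24,6,has); (24,20,has); (24,21,has); (25,7,has); (25,21,has); (25,22,has); (26,20,has); (26,21,has); (26,22,has)
final:
nodes: 1:pt, 2:pt, 5:pt, 6:pt, 7:pt, 8:pt, 12:F, 13:pt, 14:pt, 15:pt, 16:F, 17:F, 18:F, 19:F, 20:pt, 21:pt, 22:pt, 23:F, 24:F, 25:F, 26:F
edges: (12,1,has); (12,5,has); (12,8,has); (16,1,has); (16,13,has); (16,15,has); (17,6,has); (17,13,has); (17,14,has); (18,8,has); (18,14,has); (18,15,has); (19,13,has); (19,14,has); (19,15,has); (23,5,has); (23,20,has); (23,22,has); (24,6,has); (24,20,has); (24,21,has); (25,7,has); (25,21,has); (25,22,has); (26,20,has); (26,21,has); (26,22,has)


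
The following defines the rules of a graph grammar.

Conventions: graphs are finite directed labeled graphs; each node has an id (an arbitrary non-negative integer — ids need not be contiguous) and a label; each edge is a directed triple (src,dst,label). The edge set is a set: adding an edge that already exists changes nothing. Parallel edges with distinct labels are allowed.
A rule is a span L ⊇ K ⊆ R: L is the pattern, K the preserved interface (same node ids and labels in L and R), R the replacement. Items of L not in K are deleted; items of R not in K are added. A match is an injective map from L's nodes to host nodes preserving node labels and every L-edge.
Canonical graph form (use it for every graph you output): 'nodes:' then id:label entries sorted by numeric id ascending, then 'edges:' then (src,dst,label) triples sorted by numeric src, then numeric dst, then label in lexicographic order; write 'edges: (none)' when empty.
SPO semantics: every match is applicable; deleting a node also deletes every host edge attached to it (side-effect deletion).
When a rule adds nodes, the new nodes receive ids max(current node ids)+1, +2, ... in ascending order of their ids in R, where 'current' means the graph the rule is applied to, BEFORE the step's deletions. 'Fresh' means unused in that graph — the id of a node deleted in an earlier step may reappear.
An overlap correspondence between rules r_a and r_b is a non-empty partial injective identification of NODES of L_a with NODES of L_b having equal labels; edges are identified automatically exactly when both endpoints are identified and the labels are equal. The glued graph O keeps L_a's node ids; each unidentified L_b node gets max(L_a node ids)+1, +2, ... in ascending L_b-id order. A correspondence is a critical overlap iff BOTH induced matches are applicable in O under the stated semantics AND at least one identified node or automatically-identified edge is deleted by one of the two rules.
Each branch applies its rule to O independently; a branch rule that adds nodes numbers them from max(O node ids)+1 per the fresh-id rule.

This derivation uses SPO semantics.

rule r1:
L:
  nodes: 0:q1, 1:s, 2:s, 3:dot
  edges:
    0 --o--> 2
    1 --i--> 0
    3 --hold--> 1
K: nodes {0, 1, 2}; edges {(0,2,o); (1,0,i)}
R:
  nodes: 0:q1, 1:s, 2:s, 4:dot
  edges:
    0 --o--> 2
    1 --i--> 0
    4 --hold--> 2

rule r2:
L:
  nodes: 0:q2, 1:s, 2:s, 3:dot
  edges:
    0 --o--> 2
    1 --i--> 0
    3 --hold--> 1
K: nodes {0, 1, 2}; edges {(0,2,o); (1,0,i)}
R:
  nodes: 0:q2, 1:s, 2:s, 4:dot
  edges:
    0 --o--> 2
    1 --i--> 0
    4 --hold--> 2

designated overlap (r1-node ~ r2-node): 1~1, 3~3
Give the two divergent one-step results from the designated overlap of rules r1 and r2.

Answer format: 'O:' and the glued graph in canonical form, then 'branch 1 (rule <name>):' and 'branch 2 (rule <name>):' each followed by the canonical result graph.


O:
nodes: 0:q1, 1:s, 2:s, 3:dot, 4:q2, 5:s
edges: (0,2,o); (1,0,i); (1,4,i); (3,1,hold); (4,5,o)
branch 1 (rule r1):
nodes: 0:q1, 1:s, 2:s, 4:q2, 5:s, 6:dot
edges: (0,2,o); (1,0,i); (1,4,i); (4,5,o); (6,2,hold)
branch 2 (rule r2):
nodes: 0:q1, 1:s, 2:s, 4:q2, 5:s, 6:dot
edges: (0,2,o); (1,0,i); (1,4,i); (4,5,o); (6,5,hold)


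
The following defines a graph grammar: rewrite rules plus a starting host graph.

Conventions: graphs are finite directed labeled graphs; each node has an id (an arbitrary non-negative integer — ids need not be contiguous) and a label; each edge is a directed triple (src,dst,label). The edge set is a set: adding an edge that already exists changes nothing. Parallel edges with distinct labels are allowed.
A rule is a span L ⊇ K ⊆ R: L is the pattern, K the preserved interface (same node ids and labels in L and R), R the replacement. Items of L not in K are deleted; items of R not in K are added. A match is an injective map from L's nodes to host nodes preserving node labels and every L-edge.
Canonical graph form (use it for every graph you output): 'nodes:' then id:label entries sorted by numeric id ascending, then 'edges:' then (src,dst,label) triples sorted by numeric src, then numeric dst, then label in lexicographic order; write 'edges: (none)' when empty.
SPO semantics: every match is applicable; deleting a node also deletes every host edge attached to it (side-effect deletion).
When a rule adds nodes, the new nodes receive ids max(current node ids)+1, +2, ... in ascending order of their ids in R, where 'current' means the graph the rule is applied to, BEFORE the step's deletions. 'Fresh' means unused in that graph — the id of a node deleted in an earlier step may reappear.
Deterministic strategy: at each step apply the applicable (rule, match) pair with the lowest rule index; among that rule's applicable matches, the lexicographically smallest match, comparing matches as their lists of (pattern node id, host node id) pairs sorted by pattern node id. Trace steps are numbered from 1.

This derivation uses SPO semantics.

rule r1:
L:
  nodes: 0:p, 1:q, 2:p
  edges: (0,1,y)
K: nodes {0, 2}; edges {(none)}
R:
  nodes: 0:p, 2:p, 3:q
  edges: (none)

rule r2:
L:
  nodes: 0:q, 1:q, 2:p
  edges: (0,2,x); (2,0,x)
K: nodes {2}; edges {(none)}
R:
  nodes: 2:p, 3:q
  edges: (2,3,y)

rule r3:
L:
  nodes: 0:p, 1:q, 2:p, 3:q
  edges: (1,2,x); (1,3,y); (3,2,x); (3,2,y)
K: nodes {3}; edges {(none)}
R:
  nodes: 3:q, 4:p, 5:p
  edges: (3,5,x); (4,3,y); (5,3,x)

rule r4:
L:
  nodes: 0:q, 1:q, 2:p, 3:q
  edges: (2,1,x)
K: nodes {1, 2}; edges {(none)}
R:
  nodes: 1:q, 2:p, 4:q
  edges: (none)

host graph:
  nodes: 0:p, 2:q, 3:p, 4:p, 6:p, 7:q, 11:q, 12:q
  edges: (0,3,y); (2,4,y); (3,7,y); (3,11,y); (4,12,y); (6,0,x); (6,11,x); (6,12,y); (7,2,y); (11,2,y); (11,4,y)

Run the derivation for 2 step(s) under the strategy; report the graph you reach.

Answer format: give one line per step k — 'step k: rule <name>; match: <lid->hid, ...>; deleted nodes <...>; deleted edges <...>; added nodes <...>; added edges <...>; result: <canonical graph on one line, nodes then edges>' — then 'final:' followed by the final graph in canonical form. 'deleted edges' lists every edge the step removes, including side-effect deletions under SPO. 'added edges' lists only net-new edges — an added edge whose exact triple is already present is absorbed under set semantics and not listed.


step 1: rule r1; match: 0->3, 1->7, 2->0; deleted nodes 7; deleted edges (3,7,y); (7,2,y); added nodes 13; added edges (none); result: nodes: 0:p, 2:q, 3:p, 4:p, 6:p, 11:q, 12:q, 13:q edges: (0,3,y); (2,4,y); (3,11,y); (4,12,y); (6,0,x); (6,11,x); (6,12,y); (11,2,y); (11,4,y)
step 2: rule r1; match: 0->3, 1->11, 2->0; deleted nodes 11; deleted edges (3,11,y); (6,11,x); (11,2,y); (11,4,y); added nodes 14; added edges (none); result: nodes: 0:p, 2:q, 3:p, 4:p, 6:p, 12:q, 13:q, 14:q edges: (0,3,y); (2,4,y); (4,12,y); (6,0,x); (6,12,y)
final:
nodes: 0:p, 2:q, 3:p, 4:p, 6:p, 12:q, 13:q, 14:q
edges: (0,3,y); (2,4,y); (4,12,y); (6,0,x); (6,12,y)


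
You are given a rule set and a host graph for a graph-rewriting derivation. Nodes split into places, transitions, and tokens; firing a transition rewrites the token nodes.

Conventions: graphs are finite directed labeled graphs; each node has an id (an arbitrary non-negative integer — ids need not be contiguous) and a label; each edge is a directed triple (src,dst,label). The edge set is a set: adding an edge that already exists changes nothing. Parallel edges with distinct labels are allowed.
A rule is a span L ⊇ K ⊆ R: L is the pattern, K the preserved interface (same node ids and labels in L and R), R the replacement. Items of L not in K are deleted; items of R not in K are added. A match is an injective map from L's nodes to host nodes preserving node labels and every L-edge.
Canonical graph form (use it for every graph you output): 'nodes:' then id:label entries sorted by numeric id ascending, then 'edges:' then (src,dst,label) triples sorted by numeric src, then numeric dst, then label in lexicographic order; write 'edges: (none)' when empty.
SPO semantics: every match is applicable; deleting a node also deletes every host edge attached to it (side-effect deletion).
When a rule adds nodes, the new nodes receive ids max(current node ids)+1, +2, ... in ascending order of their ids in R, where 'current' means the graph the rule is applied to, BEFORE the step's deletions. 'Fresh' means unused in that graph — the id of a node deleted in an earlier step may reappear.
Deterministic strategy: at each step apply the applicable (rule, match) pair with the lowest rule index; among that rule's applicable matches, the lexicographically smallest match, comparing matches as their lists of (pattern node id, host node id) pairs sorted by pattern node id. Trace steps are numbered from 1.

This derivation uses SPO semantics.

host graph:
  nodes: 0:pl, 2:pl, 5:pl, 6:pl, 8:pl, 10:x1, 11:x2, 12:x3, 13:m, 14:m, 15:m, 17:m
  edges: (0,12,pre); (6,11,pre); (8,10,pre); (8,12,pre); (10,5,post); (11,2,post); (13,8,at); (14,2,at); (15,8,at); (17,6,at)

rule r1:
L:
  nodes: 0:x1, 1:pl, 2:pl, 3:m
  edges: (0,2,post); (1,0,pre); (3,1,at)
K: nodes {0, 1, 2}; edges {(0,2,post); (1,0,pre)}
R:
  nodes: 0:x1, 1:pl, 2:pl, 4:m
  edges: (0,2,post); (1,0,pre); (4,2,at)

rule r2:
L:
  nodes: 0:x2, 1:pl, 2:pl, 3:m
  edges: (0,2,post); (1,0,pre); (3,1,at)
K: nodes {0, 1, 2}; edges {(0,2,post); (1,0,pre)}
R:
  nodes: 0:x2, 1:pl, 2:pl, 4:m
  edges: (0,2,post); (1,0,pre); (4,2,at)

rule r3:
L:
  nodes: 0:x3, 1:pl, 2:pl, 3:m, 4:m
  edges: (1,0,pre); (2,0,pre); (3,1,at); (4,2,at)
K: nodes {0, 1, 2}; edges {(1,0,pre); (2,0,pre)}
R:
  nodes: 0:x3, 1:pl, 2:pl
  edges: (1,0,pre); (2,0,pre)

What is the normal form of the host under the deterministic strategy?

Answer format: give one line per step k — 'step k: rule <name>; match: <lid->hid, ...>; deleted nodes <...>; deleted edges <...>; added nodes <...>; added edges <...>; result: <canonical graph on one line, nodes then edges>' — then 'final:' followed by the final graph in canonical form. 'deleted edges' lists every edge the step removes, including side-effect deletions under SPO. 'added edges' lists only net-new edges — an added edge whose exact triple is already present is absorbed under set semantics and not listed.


step 1: rule r1; match: 0->10, 1->8, 2->5, 3->13; deleted nodes 13; deleted edges (13,8,at); added nodes 18; added edges (18,5,at); result: nodes: 0:pl, 2:pl, 5:pl, 6:pl, 8:pl, 10:x1, 11:x2, 12:x3, 14:m, 15:m, 17:m, 18:m edges: (0,12,pre); (6,11,pre); (8,10,pre); (8,12,pre); (10,5,post); (11,2,post); (14,2,at); (15,8,at); (17,6,at); (18,5,at)
step 2: rule r1; match: 0->10, 1->8, 2->5, 3->15; deleted nodes 15; deleted edges (15,8,at); added nodes 19; added edges (19,5,at); result: nodes: 0:pl, 2:pl, 5:pl, 6:pl, 8:pl, 10:x1, 11:x2, 12:x3, 14:m, 17:m, 18:m, 19:m edges: (0,12,pre); (6,11,pre); (8,10,pre); (8,12,pre); (10,5,post); (11,2,post); (14,2,at); (17,6,at); (18,5,at); (19,5,at)
step 3: rule r2; match: 0->11, 1->6, 2->2, 3->17; deleted nodes 17; deleted edges (17,6,at); added nodes 20; added edges (20,2,at); result: nodes: 0:pl, 2:pl, 5:pl, 6:pl, 8:pl, 10:x1, 11:x2, 12:x3, 14:m, 18:m, 19:m, 20:m edges: (0,12,pre); (6,11,pre); (8,10,pre); (8,12,pre); (10,5,post); (11,2,post); (14,2,at); (18,5,at); (19,5,at); (20,2,at)
final:
nodes: 0:pl, 2:pl, 5:pl, 6:pl, 8:pl, 10:x1, 11:x2, 12:x3, 14:m, 18:m, 19:m, 20:m
edges: (0,12,pre); (6,11,pre); (8,10,pre); (8,12,pre); (10,5,post); (11,2,post); (14,2,at); (18,5,at); (19,5,at); (20,2,at)


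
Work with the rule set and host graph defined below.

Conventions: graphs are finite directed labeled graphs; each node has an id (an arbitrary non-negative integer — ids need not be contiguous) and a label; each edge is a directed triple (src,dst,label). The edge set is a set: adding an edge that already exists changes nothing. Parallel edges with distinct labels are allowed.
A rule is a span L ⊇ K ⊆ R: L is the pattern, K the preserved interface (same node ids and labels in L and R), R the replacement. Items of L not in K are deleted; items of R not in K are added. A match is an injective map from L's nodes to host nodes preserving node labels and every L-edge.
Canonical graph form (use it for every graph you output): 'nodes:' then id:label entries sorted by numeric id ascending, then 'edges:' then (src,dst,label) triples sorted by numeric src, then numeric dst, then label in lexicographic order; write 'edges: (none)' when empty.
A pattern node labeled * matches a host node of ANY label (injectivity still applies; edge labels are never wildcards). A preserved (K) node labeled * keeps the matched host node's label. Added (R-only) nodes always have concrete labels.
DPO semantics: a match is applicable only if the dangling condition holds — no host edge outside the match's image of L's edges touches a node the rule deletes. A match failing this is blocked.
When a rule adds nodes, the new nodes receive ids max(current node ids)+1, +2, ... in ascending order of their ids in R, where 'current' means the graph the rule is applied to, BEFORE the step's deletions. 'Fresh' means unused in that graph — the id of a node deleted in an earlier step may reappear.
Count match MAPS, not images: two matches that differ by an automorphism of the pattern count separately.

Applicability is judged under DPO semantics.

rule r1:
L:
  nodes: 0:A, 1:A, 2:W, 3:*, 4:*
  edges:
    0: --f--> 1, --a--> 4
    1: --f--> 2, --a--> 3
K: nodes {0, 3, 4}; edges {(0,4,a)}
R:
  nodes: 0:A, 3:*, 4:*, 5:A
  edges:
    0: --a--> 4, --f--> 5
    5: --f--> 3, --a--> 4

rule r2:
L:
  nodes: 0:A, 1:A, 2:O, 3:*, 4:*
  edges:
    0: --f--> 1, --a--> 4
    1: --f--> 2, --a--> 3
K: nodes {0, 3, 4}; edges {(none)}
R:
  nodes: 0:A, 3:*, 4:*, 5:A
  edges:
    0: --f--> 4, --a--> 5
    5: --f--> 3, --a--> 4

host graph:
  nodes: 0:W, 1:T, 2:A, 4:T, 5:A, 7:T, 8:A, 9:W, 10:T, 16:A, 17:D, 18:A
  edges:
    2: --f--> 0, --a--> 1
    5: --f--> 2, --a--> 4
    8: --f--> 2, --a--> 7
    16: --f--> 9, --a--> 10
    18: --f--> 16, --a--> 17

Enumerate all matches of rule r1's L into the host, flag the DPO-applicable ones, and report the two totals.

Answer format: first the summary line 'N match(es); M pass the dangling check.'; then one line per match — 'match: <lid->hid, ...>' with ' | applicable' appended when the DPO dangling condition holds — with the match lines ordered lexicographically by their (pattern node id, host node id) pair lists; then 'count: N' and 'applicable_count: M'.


3 match(es); 1 pass the dangling check.
match: 0->5, 1->2, 2->0, 3->1, 4->4
match: 0->8, 1->2, 2->0, 3->1, 4->7
match: 0->18, 1->16, 2->9, 3->10, 4->17 | applicable
count: 3
applicable_count: 1


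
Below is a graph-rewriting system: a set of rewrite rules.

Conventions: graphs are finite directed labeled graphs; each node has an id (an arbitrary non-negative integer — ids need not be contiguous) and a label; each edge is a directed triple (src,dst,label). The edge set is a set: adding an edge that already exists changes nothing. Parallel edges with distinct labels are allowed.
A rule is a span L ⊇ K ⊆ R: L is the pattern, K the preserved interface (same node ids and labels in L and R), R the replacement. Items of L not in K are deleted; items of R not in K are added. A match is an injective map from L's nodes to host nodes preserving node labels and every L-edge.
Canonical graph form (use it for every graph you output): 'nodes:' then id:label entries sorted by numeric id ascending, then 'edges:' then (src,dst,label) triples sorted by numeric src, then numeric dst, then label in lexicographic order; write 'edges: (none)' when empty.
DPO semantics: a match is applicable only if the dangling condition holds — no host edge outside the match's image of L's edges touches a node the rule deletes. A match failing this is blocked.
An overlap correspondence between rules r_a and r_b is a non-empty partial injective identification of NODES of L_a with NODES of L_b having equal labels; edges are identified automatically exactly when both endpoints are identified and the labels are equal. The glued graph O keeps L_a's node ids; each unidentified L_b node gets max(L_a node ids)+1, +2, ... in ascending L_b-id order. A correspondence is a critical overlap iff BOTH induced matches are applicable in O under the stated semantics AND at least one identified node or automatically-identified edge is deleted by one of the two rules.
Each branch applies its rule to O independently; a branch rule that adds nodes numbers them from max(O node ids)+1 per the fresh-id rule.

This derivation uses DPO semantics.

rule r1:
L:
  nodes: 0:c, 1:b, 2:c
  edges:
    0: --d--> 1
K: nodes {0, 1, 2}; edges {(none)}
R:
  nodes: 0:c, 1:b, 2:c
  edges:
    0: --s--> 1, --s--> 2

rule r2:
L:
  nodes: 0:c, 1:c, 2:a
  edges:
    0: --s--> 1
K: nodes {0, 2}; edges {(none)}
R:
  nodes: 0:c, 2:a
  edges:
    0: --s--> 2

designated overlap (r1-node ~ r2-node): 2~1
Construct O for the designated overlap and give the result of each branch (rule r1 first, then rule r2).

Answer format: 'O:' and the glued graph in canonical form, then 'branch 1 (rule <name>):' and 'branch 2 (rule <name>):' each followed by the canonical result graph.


O:
nodes: 0:c, 1:b, 2:c, 3:c, 4:a
edges: (0,1,d); (3,2,s)
branch 1 (rule r1):
nodes: 0:c, 1:b, 2:c, 3:c, 4:a
edges: (0,1,s); (0,2,s); (3,2,s)
branch 2 (rule r2):
nodes: 0:c, 1:b, 3:c, 4:a
edges: (0,1,d); (3,4,s)


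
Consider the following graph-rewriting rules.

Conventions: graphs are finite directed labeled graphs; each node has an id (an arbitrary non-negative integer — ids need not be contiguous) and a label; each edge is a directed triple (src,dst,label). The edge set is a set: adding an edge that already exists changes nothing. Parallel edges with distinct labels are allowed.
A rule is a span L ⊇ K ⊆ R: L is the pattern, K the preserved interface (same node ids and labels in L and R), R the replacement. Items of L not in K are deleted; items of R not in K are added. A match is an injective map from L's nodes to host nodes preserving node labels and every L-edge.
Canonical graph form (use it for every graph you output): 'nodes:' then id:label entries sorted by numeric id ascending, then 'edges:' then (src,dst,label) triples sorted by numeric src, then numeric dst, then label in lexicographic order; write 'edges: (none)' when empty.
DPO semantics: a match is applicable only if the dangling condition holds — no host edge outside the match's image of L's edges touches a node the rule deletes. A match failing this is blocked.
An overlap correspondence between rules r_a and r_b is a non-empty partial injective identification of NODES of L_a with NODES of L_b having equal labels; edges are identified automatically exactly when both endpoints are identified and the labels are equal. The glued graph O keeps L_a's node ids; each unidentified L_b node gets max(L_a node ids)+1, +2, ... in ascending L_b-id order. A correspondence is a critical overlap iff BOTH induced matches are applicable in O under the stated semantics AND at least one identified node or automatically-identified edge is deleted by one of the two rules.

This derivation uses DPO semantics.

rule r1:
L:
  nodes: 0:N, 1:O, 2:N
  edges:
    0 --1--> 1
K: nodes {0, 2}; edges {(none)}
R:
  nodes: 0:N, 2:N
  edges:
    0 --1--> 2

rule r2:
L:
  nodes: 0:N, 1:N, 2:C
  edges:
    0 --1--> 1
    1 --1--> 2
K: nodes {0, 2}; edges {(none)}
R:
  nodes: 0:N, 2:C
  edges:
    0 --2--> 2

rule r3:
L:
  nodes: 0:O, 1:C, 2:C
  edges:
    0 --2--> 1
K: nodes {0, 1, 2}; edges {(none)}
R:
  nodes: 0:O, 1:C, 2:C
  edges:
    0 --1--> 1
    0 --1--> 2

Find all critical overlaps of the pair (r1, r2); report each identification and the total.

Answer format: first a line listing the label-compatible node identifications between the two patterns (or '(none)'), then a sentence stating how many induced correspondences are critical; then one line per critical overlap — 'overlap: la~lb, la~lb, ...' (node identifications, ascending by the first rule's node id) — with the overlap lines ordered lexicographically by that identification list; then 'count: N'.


label-compatible node identifications between L(r1) and L(r2): 0~0, 0~1, 2~0, 2~1
2 of the induced correspondences are critical overlaps of r1 and r2.
overlap: 0~0, 2~1
overlap: 2~1
count: 2


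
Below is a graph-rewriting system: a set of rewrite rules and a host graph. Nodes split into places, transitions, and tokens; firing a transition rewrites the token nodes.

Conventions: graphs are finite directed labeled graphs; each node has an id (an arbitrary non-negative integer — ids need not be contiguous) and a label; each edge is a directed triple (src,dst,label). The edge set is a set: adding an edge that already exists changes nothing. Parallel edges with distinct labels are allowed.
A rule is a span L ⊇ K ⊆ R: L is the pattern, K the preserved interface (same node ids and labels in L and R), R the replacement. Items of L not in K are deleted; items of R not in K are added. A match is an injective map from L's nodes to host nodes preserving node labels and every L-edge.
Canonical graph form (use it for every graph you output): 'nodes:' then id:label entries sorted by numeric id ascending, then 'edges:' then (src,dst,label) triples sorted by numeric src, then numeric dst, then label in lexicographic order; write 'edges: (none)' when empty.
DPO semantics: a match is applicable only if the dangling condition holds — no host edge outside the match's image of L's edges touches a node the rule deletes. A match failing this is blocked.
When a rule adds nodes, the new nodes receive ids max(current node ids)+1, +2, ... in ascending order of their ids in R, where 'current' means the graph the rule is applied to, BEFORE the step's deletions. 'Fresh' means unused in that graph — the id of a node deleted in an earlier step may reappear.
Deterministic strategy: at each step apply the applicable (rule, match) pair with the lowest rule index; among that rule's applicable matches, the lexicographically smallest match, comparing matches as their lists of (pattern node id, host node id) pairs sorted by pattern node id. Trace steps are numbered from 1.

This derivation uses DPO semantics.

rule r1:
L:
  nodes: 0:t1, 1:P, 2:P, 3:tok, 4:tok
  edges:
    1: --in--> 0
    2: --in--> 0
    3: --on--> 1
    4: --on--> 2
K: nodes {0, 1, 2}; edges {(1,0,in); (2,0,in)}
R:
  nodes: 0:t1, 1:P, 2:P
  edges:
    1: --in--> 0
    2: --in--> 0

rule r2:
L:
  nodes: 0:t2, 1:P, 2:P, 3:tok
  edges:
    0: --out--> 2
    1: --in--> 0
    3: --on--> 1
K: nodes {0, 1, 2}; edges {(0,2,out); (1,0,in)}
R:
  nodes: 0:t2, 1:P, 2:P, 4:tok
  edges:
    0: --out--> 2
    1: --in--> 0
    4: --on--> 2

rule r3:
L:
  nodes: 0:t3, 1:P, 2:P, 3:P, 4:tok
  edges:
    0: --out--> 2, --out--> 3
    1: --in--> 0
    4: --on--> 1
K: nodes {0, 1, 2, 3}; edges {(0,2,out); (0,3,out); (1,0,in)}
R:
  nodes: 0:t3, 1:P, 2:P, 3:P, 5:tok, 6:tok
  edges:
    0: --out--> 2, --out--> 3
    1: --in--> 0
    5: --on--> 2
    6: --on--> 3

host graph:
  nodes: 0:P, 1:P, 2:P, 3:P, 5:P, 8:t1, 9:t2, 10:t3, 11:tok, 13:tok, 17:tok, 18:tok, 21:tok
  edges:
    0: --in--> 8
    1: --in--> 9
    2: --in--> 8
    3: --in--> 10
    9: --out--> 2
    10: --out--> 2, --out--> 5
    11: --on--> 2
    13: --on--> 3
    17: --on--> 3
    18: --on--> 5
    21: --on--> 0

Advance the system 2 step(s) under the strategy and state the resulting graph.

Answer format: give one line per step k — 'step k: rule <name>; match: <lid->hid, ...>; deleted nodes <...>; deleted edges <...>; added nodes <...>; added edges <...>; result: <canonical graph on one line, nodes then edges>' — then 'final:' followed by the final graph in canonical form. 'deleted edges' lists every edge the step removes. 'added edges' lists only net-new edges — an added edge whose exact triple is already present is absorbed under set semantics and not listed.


step 1: rule r1; match: 0->8, 1->0, 2->2, 3->21, 4->11; deleted nodes 11, 21; deleted edges (11,2,on); (21,0,on); added nodes (none); added edges (none); result: nodes: 0:P, 1:P, 2:P, 3:P, 5:P, 8:t1, 9:t2, 10:t3, 13:tok, 17:tok, 18:tok edges: (0,8,in); (1,9,in); (2,8,in); (3,10,in); (9,2,out); (10,2,out); (10,5,out); (13,3,on); (17,3,on); (18,5,on)
step 2: rule r3; match: 0->10, 1->3, 2->2, 3->5, 4->13; deleted nodes 13; deleted edges (13,3,on); added nodes 19, 20; added edges (19,2,on); (20,5,on); result: nodes: 0:P, 1:P, 2:P, 3:P, 5:P, 8:t1, 9:t2, 10:t3, 17:tok, 18:tok, 19:tok, 20:tok edges: (0,8,in); (1,9,in); (2,8,in); (3,10,in); (9,2,out); (10,2,out); (10,5,out); (17,3,on); (18,5,on); (19,2,on); (20,5,on)
final:
nodes: 0:P, 1:P, 2:P, 3:P, 5:P, 8:t1, 9:t2, 10:t3, 17:tok, 18:tok, 19:tok, 20:tok
edges: (0,8,in); (1,9,in); (2,8,in); (3,10,in); (9,2,out); (10,2,out); (10,5,out); (17,3,on); (18,5,on); (19,2,on); (20,5,on)


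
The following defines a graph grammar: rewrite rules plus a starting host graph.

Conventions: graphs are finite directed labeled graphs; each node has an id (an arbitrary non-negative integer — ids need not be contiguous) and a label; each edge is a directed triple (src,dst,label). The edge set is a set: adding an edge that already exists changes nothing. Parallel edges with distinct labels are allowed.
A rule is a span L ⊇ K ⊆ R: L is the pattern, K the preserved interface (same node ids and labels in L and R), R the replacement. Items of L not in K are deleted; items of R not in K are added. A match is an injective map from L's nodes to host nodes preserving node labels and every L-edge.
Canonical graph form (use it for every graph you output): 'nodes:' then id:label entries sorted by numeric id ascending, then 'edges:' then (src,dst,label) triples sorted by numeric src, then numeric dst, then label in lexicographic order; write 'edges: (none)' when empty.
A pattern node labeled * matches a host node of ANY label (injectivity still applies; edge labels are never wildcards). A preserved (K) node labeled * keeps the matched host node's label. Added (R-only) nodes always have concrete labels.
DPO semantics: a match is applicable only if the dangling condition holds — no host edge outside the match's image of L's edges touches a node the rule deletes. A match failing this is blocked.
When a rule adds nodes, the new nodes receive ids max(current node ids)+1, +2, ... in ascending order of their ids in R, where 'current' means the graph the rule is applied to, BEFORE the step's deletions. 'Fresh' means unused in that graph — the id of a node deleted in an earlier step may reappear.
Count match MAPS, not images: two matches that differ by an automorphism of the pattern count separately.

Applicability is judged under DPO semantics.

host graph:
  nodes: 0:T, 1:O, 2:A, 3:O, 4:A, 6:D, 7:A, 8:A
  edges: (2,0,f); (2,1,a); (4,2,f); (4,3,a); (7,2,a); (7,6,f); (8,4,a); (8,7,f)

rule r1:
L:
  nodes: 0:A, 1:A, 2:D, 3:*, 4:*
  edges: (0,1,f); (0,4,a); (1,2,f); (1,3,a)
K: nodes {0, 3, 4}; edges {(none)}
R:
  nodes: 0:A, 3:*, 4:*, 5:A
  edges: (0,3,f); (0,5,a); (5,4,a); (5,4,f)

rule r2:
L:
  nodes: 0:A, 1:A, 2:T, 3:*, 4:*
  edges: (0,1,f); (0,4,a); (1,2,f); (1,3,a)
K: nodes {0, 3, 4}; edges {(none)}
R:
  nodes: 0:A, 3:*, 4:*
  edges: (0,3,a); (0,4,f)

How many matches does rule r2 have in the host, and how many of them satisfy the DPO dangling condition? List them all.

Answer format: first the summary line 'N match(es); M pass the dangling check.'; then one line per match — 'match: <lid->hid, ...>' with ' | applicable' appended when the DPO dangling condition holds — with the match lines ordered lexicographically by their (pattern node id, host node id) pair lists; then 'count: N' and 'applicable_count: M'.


1 match(es); 0 pass the dangling check.
match: 0->4, 1->2, 2->0, 3->1, 4->3
count: 1
applicable_count: 0


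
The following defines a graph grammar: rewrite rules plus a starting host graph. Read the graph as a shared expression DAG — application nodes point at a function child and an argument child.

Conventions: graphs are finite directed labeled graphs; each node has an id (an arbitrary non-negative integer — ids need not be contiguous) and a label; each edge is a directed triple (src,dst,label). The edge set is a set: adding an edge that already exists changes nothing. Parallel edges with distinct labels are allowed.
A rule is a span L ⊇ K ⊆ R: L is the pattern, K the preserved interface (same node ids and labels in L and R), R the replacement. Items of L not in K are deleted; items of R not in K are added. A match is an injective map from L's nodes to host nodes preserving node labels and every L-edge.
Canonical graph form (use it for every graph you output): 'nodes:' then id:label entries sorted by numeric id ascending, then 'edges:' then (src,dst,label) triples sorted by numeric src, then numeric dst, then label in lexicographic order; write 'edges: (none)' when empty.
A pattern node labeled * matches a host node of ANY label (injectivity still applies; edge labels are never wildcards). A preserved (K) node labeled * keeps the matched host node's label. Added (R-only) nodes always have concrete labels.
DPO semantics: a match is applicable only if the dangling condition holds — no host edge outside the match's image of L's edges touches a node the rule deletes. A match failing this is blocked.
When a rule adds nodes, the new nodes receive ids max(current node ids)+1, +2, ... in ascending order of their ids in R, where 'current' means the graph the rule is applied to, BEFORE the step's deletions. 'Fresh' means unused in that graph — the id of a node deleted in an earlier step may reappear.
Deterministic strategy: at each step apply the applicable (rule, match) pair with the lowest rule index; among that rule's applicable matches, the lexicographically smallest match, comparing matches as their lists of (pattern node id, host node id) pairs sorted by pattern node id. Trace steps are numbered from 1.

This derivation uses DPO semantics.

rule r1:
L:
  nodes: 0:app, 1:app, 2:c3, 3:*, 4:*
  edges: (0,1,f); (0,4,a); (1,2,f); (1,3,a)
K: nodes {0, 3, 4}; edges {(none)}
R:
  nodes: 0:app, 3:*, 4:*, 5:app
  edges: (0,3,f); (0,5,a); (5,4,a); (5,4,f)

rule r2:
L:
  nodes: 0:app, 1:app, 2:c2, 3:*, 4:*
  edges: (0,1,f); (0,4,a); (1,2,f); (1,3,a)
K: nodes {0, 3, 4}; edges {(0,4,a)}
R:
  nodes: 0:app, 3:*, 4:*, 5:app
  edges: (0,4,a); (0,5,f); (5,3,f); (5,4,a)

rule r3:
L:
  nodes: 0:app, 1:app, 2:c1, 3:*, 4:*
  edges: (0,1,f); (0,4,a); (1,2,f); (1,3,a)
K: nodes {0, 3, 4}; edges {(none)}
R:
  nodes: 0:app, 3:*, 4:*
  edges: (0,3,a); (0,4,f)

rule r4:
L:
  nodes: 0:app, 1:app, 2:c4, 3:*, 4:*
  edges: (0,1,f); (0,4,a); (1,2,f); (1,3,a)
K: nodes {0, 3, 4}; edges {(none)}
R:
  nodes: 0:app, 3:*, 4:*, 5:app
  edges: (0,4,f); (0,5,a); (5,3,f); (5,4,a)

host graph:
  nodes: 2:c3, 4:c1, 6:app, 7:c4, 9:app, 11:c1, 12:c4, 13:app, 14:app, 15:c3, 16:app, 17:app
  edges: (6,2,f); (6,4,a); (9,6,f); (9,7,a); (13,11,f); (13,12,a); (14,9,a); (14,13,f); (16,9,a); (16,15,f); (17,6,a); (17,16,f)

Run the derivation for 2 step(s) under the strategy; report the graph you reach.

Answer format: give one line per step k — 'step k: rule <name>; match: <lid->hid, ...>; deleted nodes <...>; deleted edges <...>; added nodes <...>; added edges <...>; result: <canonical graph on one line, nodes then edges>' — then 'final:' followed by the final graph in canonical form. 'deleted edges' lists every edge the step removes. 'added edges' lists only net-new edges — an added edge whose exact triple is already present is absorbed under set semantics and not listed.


step 1: rule r1; match: 0->17, 1->16, 2->15, 3->9, 4->6; deleted nodes 15, 16; deleted edges (16,9,a); (16,15,f); (17,6,a); (17,16,f); added nodes 18; added edges (17,9,f); (17,18,a); (18,6,a); (18,6,f); result: nodes: 2:c3, 4:c1, 6:app, 7:c4, 9:app, 11:c1, 12:c4, 13:app, 14:app, 17:app, 18:app edges: (6,2,f); (6,4,a); (9,6,f); (9,7,a); (13,11,f); (13,12,a); (14,9,a); (14,13,f); (17,9,f); (17,18,a); (18,6,a); (18,6,f)
step 2: rule r3; match: 0->14, 1->13, 2->11, 3->12, 4->9; deleted nodes 11, 13; deleted edges (13,11,f); (13,12,a); (14,9,a); (14,13,f); added nodes (none); added edges (14,9,f); (14,12,a); result: nodes: 2:c3, 4:c1, 6:app, 7:c4, 9:app, 12:c4, 14:app, 17:app, 18:app edges: (6,2,f); (6,4,a); (9,6,f); (9,7,a); (14,9,f); (14,12,a); (17,9,f); (17,18,a); (18,6,a); (18,6,f)
final:
nodes: 2:c3, 4:c1, 6:app, 7:c4, 9:app, 12:c4, 14:app, 17:app, 18:app
edges: (6,2,f); (6,4,a); (9,6,f); (9,7,a); (14,9,f); (14,12,a); (17,9,f); (17,18,a); (18,6,a); (18,6,f)


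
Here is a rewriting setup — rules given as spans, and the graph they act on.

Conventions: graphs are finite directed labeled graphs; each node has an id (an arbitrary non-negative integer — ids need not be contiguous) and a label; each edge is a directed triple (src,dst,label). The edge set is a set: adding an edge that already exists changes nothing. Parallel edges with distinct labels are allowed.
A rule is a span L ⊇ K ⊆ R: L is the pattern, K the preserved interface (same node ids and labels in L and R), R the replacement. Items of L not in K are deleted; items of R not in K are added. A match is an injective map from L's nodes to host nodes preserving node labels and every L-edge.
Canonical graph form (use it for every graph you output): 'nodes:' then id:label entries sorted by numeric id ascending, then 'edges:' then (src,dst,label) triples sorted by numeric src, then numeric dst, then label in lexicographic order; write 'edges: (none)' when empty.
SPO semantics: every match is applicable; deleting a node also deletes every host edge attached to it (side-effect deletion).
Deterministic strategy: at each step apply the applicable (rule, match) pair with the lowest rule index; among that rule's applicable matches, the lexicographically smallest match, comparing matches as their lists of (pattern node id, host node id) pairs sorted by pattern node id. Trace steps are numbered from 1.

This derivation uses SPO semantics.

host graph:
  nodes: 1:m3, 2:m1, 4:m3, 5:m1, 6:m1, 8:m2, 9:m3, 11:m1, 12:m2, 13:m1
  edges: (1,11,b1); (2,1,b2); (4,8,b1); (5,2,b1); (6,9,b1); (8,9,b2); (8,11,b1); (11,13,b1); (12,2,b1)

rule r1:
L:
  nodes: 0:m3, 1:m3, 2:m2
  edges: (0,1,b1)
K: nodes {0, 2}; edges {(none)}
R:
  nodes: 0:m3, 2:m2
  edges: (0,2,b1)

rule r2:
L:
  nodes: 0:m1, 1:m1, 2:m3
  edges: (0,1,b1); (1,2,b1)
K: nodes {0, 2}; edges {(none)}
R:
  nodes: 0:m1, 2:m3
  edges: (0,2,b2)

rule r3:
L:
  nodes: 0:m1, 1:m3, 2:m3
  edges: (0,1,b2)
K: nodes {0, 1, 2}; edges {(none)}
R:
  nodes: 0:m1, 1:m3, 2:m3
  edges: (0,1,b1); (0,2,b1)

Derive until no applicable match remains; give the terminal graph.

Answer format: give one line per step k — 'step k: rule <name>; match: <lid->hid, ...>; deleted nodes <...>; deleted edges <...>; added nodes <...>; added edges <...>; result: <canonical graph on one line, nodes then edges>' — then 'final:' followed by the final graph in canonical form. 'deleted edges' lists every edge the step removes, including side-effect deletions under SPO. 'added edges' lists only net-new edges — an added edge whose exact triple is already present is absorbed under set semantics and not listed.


step 1: rule r3; match: 0->2, 1->1, 2->4; deleted nodes (none); deleted edges (2,1,b2); added nodes (none); added edges (2,1,b1); (2,4,b1); result: nodes: 1:m3, 2:m1, 4:m3, 5:m1, 6:m1, 8:m2, 9:m3, 11:m1, 12:m2, 13:m1 edges: (1,11,b1); (2,1,b1); (2,4,b1); (4,8,b1); (5,2,b1); (6,9,b1); (8,9,b2); (8,11,b1); (11,13,b1); (12,2,b1)
step 2: rule r2; match: 0->5, 1->2, 2->1; deleted nodes 2; deleted edges (2,1,b1); (2,4,b1); (5,2,b1); (12,2,b1); added nodes (none); added edges (5,1,b2); result: nodes: 1:m3, 4:m3, 5:m1, 6:m1, 8:m2, 9:m3, 11:m1, 12:m2, 13:m1 edges: (1,11,b1); (4,8,b1); (5,1,b2); (6,9,b1); (8,9,b2); (8,11,b1); (11,13,b1)
step 3: rule r3; match: 0->5, 1->1, 2->4; deleted nodes (none); deleted edges (5,1,b2); added nodes (none); added edges (5,1,b1); (5,4,b1); result: nodes: 1:m3, 4:m3, 5:m1, 6:m1, 8:m2, 9:m3, 11:m1, 12:m2, 13:m1 edges: (1,11,b1); (4,8,b1); (5,1,b1); (5,4,b1); (6,9,b1); (8,9,b2); (8,11,b1); (11,13,b1)
final:
nodes: 1:m3, 4:m3, 5:m1, 6:m1, 8:m2, 9:m3, 11:m1, 12:m2, 13:m1
edges: (1,11,b1); (4,8,b1); (5,1,b1); (5,4,b1); (6,9,b1); (8,9,b2); (8,11,b1); (11,13,b1)
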